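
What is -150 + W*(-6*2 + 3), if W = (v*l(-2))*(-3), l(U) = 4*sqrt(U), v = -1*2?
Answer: -150 - 216*I*sqrt(2) ≈ -150.0 - 305.47*I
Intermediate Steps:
v = -2
W = 24*I*sqrt(2) (W = -8*sqrt(-2)*(-3) = -8*I*sqrt(2)*(-3) = 24*I*sqrt(2) ≈ 33.941*I)
-150 + W*(-6*2 + 3) = -150 + (24*I*sqrt(2))*(-6*2 + 3) = -150 + (24*I*sqrt(2))*(-12 + 3) = -150 + (24*I*sqrt(2))*(-9) = -150 - 216*I*sqrt(2)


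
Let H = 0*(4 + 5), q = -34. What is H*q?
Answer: 0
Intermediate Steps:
H = 0 (H = 0*9 = 0)
H*q = 0*(-34) = 0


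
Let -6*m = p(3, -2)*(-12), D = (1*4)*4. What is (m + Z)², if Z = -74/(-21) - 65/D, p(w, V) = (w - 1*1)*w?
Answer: 14830201/112896 ≈ 131.36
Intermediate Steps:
D = 16 (D = 4*4 = 16)
p(w, V) = w*(-1 + w) (p(w, V) = (w - 1)*w = (-1 + w)*w = w*(-1 + w))
Z = -181/336 (Z = -74/(-21) - 65/16 = -74*(-1/21) - 65*1/16 = 74/21 - 65/16 = -181/336 ≈ -0.53869)
m = 12 (m = -3*(-1 + 3)*(-12)/6 = -3*2*(-12)/6 = -(-12) = -⅙*(-72) = 12)
(m + Z)² = (12 - 181/336)² = (3851/336)² = 14830201/112896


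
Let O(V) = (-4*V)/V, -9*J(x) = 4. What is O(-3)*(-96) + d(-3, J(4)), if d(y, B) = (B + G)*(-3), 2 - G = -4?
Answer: 1102/3 ≈ 367.33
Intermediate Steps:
G = 6 (G = 2 - 1*(-4) = 2 + 4 = 6)
J(x) = -4/9 (J(x) = -1/9*4 = -4/9)
d(y, B) = -18 - 3*B (d(y, B) = (B + 6)*(-3) = (6 + B)*(-3) = -18 - 3*B)
O(V) = -4
O(-3)*(-96) + d(-3, J(4)) = -4*(-96) + (-18 - 3*(-4/9)) = 384 + (-18 + 4/3) = 384 - 50/3 = 1102/3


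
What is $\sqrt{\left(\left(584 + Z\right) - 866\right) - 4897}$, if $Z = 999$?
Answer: $2 i \sqrt{1045} \approx 64.653 i$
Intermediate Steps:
$\sqrt{\left(\left(584 + Z\right) - 866\right) - 4897} = \sqrt{\left(\left(584 + 999\right) - 866\right) - 4897} = \sqrt{\left(1583 - 866\right) - 4897} = \sqrt{717 - 4897} = \sqrt{-4180} = 2 i \sqrt{1045}$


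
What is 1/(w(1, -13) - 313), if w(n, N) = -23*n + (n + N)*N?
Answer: -1/180 ≈ -0.0055556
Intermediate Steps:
w(n, N) = -23*n + N*(N + n) (w(n, N) = -23*n + (N + n)*N = -23*n + N*(N + n))
1/(w(1, -13) - 313) = 1/(((-13)**2 - 23*1 - 13*1) - 313) = 1/((169 - 23 - 13) - 313) = 1/(133 - 313) = 1/(-180) = -1/180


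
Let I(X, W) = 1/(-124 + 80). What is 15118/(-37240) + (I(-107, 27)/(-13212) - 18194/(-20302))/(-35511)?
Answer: -2977643370738241/7334339614343280 ≈ -0.40599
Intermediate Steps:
I(X, W) = -1/44 (I(X, W) = 1/(-44) = -1/44)
15118/(-37240) + (I(-107, 27)/(-13212) - 18194/(-20302))/(-35511) = 15118/(-37240) + (-1/44/(-13212) - 18194/(-20302))/(-35511) = 15118*(-1/37240) + (-1/44*(-1/13212) - 18194*(-1/20302))*(-1/35511) = -7559/18620 + (1/581328 + 9097/10151)*(-1/35511) = -7559/18620 + (5288350967/5901060528)*(-1/35511) = -7559/18620 - 5288350967/209552560409808 = -2977643370738241/7334339614343280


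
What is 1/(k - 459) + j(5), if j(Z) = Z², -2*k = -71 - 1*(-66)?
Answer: 22823/913 ≈ 24.998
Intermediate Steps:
k = 5/2 (k = -(-71 - 1*(-66))/2 = -(-71 + 66)/2 = -½*(-5) = 5/2 ≈ 2.5000)
1/(k - 459) + j(5) = 1/(5/2 - 459) + 5² = 1/(-913/2) + 25 = -2/913 + 25 = 22823/913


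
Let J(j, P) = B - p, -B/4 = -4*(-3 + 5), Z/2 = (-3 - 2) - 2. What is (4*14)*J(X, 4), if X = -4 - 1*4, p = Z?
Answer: 2576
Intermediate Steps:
Z = -14 (Z = 2*((-3 - 2) - 2) = 2*(-5 - 2) = 2*(-7) = -14)
B = 32 (B = -(-16)*(-3 + 5) = -(-16)*2 = -4*(-8) = 32)
p = -14
X = -8 (X = -4 - 4 = -8)
J(j, P) = 46 (J(j, P) = 32 - 1*(-14) = 32 + 14 = 46)
(4*14)*J(X, 4) = (4*14)*46 = 56*46 = 2576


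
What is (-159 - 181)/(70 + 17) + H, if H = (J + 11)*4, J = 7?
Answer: 5924/87 ≈ 68.092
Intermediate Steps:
H = 72 (H = (7 + 11)*4 = 18*4 = 72)
(-159 - 181)/(70 + 17) + H = (-159 - 181)/(70 + 17) + 72 = -340/87 + 72 = 5924/87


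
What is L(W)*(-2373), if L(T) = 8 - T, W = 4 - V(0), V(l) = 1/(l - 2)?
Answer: -16611/2 ≈ -8305.5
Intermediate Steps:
V(l) = 1/(-2 + l)
W = 9/2 (W = 4 - 1/(-2 + 0) = 4 - 1/(-2) = 4 - 1*(-½) = 4 + ½ = 9/2 ≈ 4.5000)
L(W)*(-2373) = (8 - 1*9/2)*(-2373) = (8 - 9/2)*(-2373) = (7/2)*(-2373) = -16611/2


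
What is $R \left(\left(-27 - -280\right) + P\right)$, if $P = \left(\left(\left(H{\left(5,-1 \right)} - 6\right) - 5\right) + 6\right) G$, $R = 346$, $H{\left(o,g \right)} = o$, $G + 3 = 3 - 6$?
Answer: $87538$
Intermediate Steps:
$G = -6$ ($G = -3 + \left(3 - 6\right) = -3 - 3 = -6$)
$P = 0$ ($P = \left(\left(\left(5 - 6\right) - 5\right) + 6\right) \left(-6\right) = \left(\left(-1 - 5\right) + 6\right) \left(-6\right) = \left(-6 + 6\right) \left(-6\right) = 0 \left(-6\right) = 0$)
$R \left(\left(-27 - -280\right) + P\right) = 346 \left(\left(-27 - -280\right) + 0\right) = 346 \left(\left(-27 + 280\right) + 0\right) = 346 \left(253 + 0\right) = 346 \cdot 253 = 87538$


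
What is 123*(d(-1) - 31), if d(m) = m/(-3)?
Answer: -3772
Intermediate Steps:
d(m) = -m/3 (d(m) = m*(-1/3) = -m/3)
123*(d(-1) - 31) = 123*(-1/3*(-1) - 31) = 123*(1/3 - 31) = 123*(-92/3) = -3772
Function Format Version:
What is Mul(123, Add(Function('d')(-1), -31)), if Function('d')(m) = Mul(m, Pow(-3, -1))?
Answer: -3772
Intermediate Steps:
Function('d')(m) = Mul(Rational(-1, 3), m) (Function('d')(m) = Mul(m, Rational(-1, 3)) = Mul(Rational(-1, 3), m))
Mul(123, Add(Function('d')(-1), -31)) = Mul(123, Add(Mul(Rational(-1, 3), -1), -31)) = Mul(123, Add(Rational(1, 3), -31)) = Mul(123, Rational(-92, 3)) = -3772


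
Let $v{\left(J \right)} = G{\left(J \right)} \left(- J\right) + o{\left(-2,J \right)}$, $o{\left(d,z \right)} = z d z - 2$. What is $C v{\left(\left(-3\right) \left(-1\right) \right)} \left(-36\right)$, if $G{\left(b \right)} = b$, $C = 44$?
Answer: $45936$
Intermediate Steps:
$o{\left(d,z \right)} = -2 + d z^{2}$ ($o{\left(d,z \right)} = d z z - 2 = d z^{2} - 2 = -2 + d z^{2}$)
$v{\left(J \right)} = -2 - 3 J^{2}$ ($v{\left(J \right)} = J \left(- J\right) - \left(2 + 2 J^{2}\right) = - J^{2} - \left(2 + 2 J^{2}\right) = -2 - 3 J^{2}$)
$C v{\left(\left(-3\right) \left(-1\right) \right)} \left(-36\right) = 44 \left(-2 - 3 \left(\left(-3\right) \left(-1\right)\right)^{2}\right) \left(-36\right) = 44 \left(-2 - 3 \cdot 3^{2}\right) \left(-36\right) = 44 \left(-2 - 27\right) \left(-36\right) = 44 \left(-29\right) \left(-36\right) = \left(-1276\right) \left(-36\right) = 45936$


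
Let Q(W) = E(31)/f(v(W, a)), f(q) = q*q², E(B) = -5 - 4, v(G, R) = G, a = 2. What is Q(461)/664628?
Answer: -9/65115054713668 ≈ -1.3822e-13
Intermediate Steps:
E(B) = -9
f(q) = q³
Q(W) = -9/W³
Q(461)/664628 = -9/461³/664628 = -9*1/97972181*(1/664628) = -9/97972181*1/664628 = -9/65115054713668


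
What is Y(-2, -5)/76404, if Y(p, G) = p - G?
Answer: 1/25468 ≈ 3.9265e-5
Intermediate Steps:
Y(-2, -5)/76404 = (-2 - 1*(-5))/76404 = (-2 + 5)*(1/76404) = 3*(1/76404) = 1/25468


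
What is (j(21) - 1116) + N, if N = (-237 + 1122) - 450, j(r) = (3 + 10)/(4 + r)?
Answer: -17012/25 ≈ -680.48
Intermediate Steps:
j(r) = 13/(4 + r)
N = 435 (N = 885 - 450 = 435)
(j(21) - 1116) + N = (13/(4 + 21) - 1116) + 435 = (13/25 - 1116) + 435 = -27887/25 + 435 = -17012/25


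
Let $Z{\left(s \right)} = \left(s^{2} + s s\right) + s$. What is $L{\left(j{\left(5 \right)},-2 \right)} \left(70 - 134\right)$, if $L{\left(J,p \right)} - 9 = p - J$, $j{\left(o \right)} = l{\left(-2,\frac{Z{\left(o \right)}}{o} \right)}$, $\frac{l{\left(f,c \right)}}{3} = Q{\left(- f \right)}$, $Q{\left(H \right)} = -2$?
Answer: $-832$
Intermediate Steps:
$Z{\left(s \right)} = s + 2 s^{2}$ ($Z{\left(s \right)} = \left(s^{2} + s^{2}\right) + s = 2 s^{2} + s = s + 2 s^{2}$)
$l{\left(f,c \right)} = -6$ ($l{\left(f,c \right)} = 3 \left(-2\right) = -6$)
$j{\left(o \right)} = -6$
$L{\left(J,p \right)} = 9 + p - J$ ($L{\left(J,p \right)} = 9 - \left(J - p\right) = 9 + p - J$)
$L{\left(j{\left(5 \right)},-2 \right)} \left(70 - 134\right) = \left(9 - 2 - -6\right) \left(70 - 134\right) = \left(9 - 2 + 6\right) \left(-64\right) = 13 \left(-64\right) = -832$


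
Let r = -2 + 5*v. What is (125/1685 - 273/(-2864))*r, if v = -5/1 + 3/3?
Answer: -1799611/482584 ≈ -3.7291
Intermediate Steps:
v = -4 (v = -5*1 + 3*(⅓) = -5 + 1 = -4)
r = -22 (r = -2 + 5*(-4) = -2 - 20 = -22)
(125/1685 - 273/(-2864))*r = (125/1685 - 273/(-2864))*(-22) = (125*(1/1685) - 273*(-1/2864))*(-22) = (25/337 + 273/2864)*(-22) = (163601/965168)*(-22) = -1799611/482584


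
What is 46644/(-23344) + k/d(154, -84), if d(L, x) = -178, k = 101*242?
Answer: -72359585/519404 ≈ -139.31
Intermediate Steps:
k = 24442
46644/(-23344) + k/d(154, -84) = 46644/(-23344) + 24442/(-178) = 46644*(-1/23344) + 24442*(-1/178) = -11661/5836 - 12221/89 = -72359585/519404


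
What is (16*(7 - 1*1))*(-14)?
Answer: -1344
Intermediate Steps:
(16*(7 - 1*1))*(-14) = (16*(7 - 1))*(-14) = (16*6)*(-14) = 96*(-14) = -1344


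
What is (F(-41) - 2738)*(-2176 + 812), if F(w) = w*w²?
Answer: 97742876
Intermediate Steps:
F(w) = w³
(F(-41) - 2738)*(-2176 + 812) = ((-41)³ - 2738)*(-2176 + 812) = (-68921 - 2738)*(-1364) = -71659*(-1364) = 97742876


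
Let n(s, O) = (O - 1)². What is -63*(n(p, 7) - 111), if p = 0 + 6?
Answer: 4725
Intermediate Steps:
p = 6
n(s, O) = (-1 + O)²
-63*(n(p, 7) - 111) = -63*((-1 + 7)² - 111) = -63*(6² - 111) = -63*(36 - 111) = -63*(-75) = 4725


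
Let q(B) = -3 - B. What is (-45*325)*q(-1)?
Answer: 29250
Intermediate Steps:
(-45*325)*q(-1) = (-45*325)*(-3 - 1*(-1)) = -14625*(-3 + 1) = -14625*(-2) = 29250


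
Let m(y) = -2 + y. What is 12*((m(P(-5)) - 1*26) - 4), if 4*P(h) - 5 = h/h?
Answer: -366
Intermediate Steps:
P(h) = 3/2 (P(h) = 5/4 + (h/h)/4 = 5/4 + (¼)*1 = 5/4 + ¼ = 3/2)
12*((m(P(-5)) - 1*26) - 4) = 12*(((-2 + 3/2) - 1*26) - 4) = 12*((-½ - 26) - 4) = 12*(-53/2 - 4) = 12*(-61/2) = -366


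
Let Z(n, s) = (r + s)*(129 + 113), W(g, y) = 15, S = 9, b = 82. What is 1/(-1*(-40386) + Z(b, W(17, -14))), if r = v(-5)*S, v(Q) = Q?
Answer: 1/33126 ≈ 3.0188e-5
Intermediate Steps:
r = -45 (r = -5*9 = -45)
Z(n, s) = -10890 + 242*s (Z(n, s) = (-45 + s)*(129 + 113) = (-45 + s)*242 = -10890 + 242*s)
1/(-1*(-40386) + Z(b, W(17, -14))) = 1/(-1*(-40386) + (-10890 + 242*15)) = 1/(40386 + (-10890 + 3630)) = 1/(40386 - 7260) = 1/33126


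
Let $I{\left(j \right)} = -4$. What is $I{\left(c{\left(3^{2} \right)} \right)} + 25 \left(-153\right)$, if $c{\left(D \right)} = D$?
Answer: $-3829$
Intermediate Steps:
$I{\left(c{\left(3^{2} \right)} \right)} + 25 \left(-153\right) = -4 + 25 \left(-153\right) = -4 - 3825 = -3829$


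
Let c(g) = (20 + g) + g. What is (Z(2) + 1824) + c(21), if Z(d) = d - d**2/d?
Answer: 1886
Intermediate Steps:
c(g) = 20 + 2*g
Z(d) = 0 (Z(d) = d - d = 0)
(Z(2) + 1824) + c(21) = (0 + 1824) + (20 + 2*21) = 1824 + (20 + 42) = 1824 + 62 = 1886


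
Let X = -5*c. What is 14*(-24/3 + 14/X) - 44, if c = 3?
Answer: -2536/15 ≈ -169.07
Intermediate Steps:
X = -15 (X = -5*3 = -15)
14*(-24/3 + 14/X) - 44 = 14*(-24/3 + 14/(-15)) - 44 = 14*(-24*1/3 + 14*(-1/15)) - 44 = 14*(-8 - 14/15) - 44 = 14*(-134/15) - 44 = -1876/15 - 44 = -2536/15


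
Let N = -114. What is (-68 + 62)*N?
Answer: 684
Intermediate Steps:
(-68 + 62)*N = (-68 + 62)*(-114) = -6*(-114) = 684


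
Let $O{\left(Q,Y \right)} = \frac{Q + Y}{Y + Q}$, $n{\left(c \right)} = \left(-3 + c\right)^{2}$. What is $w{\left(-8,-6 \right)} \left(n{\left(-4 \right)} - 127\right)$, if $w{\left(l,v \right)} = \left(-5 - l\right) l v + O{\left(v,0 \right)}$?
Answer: $-11310$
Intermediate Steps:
$O{\left(Q,Y \right)} = 1$ ($O{\left(Q,Y \right)} = \frac{Q + Y}{Q + Y} = 1$)
$w{\left(l,v \right)} = 1 + l v \left(-5 - l\right)$ ($w{\left(l,v \right)} = \left(-5 - l\right) l v + 1 = l \left(-5 - l\right) v + 1 = l v \left(-5 - l\right) + 1 = 1 + l v \left(-5 - l\right)$)
$w{\left(-8,-6 \right)} \left(n{\left(-4 \right)} - 127\right) = \left(1 - - 6 \left(-8\right)^{2} - \left(-40\right) \left(-6\right)\right) \left(\left(-3 - 4\right)^{2} - 127\right) = \left(1 - \left(-6\right) 64 - 240\right) \left(\left(-7\right)^{2} - 127\right) = \left(1 + 384 - 240\right) \left(49 - 127\right) = 145 \left(-78\right) = -11310$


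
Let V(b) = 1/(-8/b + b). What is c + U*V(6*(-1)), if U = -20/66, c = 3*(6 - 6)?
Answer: 5/77 ≈ 0.064935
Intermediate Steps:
V(b) = 1/(b - 8/b)
c = 0 (c = 3*0 = 0)
U = -10/33 (U = -20*1/66 = -10/33 ≈ -0.30303)
c + U*V(6*(-1)) = 0 - 10*6*(-1)/(33*(-8 + (6*(-1))²)) = 0 - (-20)/(11*(-8 + (-6)²)) = 0 - (-20)/(11*(-8 + 36)) = 0 - (-20)/(11*28) = 0 - 10/33*(-3/14) = 0 + 5/77 = 5/77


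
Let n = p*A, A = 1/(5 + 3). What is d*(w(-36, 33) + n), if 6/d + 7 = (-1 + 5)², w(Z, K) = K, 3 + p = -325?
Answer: -16/3 ≈ -5.3333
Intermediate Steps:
p = -328 (p = -3 - 325 = -328)
d = ⅔ (d = 6/(-7 + (-1 + 5)²) = 6/(-7 + 4²) = 6/(-7 + 16) = 6/9 = 6*(⅑) = ⅔ ≈ 0.66667)
A = ⅛ (A = 1/8 = ⅛ ≈ 0.12500)
n = -41 (n = -328*⅛ = -41)
d*(w(-36, 33) + n) = 2*(33 - 41)/3 = (⅔)*(-8) = -16/3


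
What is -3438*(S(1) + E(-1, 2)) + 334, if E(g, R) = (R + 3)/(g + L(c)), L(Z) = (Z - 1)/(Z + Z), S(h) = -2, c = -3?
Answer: 58780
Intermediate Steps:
L(Z) = (-1 + Z)/(2*Z) (L(Z) = (-1 + Z)/((2*Z)) = (-1 + Z)*(1/(2*Z)) = (-1 + Z)/(2*Z))
E(g, R) = (3 + R)/(2/3 + g) (E(g, R) = (R + 3)/(g + (1/2)*(-1 - 3)/(-3)) = (3 + R)/(g + (1/2)*(-1/3)*(-4)) = (3 + R)/(g + 2/3) = (3 + R)/(2/3 + g))
-3438*(S(1) + E(-1, 2)) + 334 = -3438*(-2 + 3*(3 + 2)/(2 + 3*(-1))) + 334 = -3438*(-2 + 3*5/(2 - 3)) + 334 = -3438*(-2 + 3*5/(-1)) + 334 = -3438*(-2 + 3*(-1)*5) + 334 = -3438*(-2 - 15) + 334 = -3438*(-17) + 334 = -191*(-306) + 334 = 58446 + 334 = 58780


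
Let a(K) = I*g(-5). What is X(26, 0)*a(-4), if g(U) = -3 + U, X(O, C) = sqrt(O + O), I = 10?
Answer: -160*sqrt(13) ≈ -576.89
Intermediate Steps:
X(O, C) = sqrt(2)*sqrt(O) (X(O, C) = sqrt(2*O) = sqrt(2)*sqrt(O))
a(K) = -80 (a(K) = 10*(-3 - 5) = 10*(-8) = -80)
X(26, 0)*a(-4) = (sqrt(2)*sqrt(26))*(-80) = (2*sqrt(13))*(-80) = -160*sqrt(13)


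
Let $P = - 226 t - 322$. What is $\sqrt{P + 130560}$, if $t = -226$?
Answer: $3 \sqrt{20146} \approx 425.81$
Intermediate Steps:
$P = 50754$ ($P = \left(-226\right) \left(-226\right) - 322 = 51076 - 322 = 50754$)
$\sqrt{P + 130560} = \sqrt{50754 + 130560} = \sqrt{181314} = 3 \sqrt{20146}$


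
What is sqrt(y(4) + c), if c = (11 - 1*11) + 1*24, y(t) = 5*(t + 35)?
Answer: sqrt(219) ≈ 14.799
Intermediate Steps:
y(t) = 175 + 5*t (y(t) = 5*(35 + t) = 175 + 5*t)
c = 24 (c = (11 - 11) + 24 = 0 + 24 = 24)
sqrt(y(4) + c) = sqrt((175 + 5*4) + 24) = sqrt((175 + 20) + 24) = sqrt(195 + 24) = sqrt(219)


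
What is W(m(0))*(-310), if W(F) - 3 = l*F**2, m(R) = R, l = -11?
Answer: -930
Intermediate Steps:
W(F) = 3 - 11*F**2
W(m(0))*(-310) = (3 - 11*0**2)*(-310) = (3 - 11*0)*(-310) = (3 + 0)*(-310) = 3*(-310) = -930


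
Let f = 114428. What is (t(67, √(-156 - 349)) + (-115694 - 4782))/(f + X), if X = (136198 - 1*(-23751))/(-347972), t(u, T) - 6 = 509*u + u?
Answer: -30029983600/39817580067 ≈ -0.75419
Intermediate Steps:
t(u, T) = 6 + 510*u (t(u, T) = 6 + (509*u + u) = 6 + 510*u)
X = -159949/347972 (X = (136198 + 23751)*(-1/347972) = 159949*(-1/347972) = -159949/347972 ≈ -0.45966)
(t(67, √(-156 - 349)) + (-115694 - 4782))/(f + X) = ((6 + 510*67) + (-115694 - 4782))/(114428 - 159949/347972) = ((6 + 34170) - 120476)/(39817580067/347972) = (34176 - 120476)*(347972/39817580067) = -86300*347972/39817580067 = -30029983600/39817580067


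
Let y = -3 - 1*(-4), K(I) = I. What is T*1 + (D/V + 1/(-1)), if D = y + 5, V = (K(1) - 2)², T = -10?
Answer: -5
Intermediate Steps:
V = 1 (V = (1 - 2)² = (-1)² = 1)
y = 1 (y = -3 + 4 = 1)
D = 6 (D = 1 + 5 = 6)
T*1 + (D/V + 1/(-1)) = -10*1 + (6/1 + 1/(-1)) = -10 + (6*1 + 1*(-1)) = -10 + (6 - 1) = -10 + 5 = -5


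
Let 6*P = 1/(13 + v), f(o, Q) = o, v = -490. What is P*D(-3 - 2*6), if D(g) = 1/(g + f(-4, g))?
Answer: 1/54378 ≈ 1.8390e-5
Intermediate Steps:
D(g) = 1/(-4 + g) (D(g) = 1/(g - 4) = 1/(-4 + g))
P = -1/2862 (P = 1/(6*(13 - 490)) = (⅙)/(-477) = (⅙)*(-1/477) = -1/2862 ≈ -0.00034941)
P*D(-3 - 2*6) = -1/(2862*(-4 + (-3 - 2*6))) = -1/(2862*(-4 + (-3 - 12))) = -1/(2862*(-4 - 15)) = -1/2862/(-19) = -1/2862*(-1/19) = 1/54378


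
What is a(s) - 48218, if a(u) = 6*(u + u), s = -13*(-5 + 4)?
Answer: -48062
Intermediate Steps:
s = 13 (s = -13*(-1) = 13)
a(u) = 12*u (a(u) = 6*(2*u) = 12*u)
a(s) - 48218 = 12*13 - 48218 = 156 - 48218 = -48062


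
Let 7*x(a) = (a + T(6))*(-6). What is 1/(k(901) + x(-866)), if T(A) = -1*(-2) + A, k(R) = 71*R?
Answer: 7/452945 ≈ 1.5454e-5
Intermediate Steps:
T(A) = 2 + A
x(a) = -48/7 - 6*a/7 (x(a) = ((a + (2 + 6))*(-6))/7 = ((a + 8)*(-6))/7 = ((8 + a)*(-6))/7 = (-48 - 6*a)/7 = -48/7 - 6*a/7)
1/(k(901) + x(-866)) = 1/(71*901 + (-48/7 - 6/7*(-866))) = 1/(63971 + (-48/7 + 5196/7)) = 1/(63971 + 5148/7) = 1/(452945/7) = 7/452945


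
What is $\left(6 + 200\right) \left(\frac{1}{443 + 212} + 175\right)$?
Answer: $\frac{23612956}{655} \approx 36050.0$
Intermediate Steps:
$\left(6 + 200\right) \left(\frac{1}{443 + 212} + 175\right) = 206 \left(\frac{1}{655} + 175\right) = 206 \cdot \frac{114626}{655} = \frac{23612956}{655}$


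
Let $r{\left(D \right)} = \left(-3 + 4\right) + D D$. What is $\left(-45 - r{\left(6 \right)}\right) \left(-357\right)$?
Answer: $29274$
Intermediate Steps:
$r{\left(D \right)} = 1 + D^{2}$
$\left(-45 - r{\left(6 \right)}\right) \left(-357\right) = \left(-45 - \left(1 + 6^{2}\right)\right) \left(-357\right) = \left(-45 - \left(1 + 36\right)\right) \left(-357\right) = \left(-45 - 37\right) \left(-357\right) = \left(-82\right) \left(-357\right) = 29274$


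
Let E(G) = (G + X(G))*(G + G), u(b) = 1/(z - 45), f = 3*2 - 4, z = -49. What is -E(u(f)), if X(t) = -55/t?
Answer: 485979/4418 ≈ 110.00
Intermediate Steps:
f = 2 (f = 6 - 4 = 2)
u(b) = -1/94 (u(b) = 1/(-49 - 45) = 1/(-94) = -1/94)
E(G) = 2*G*(G - 55/G) (E(G) = (G - 55/G)*(G + G) = (G - 55/G)*(2*G) = 2*G*(G - 55/G))
-E(u(f)) = -(-110 + 2*(-1/94)²) = -(-110 + 2*(1/8836)) = -(-110 + 1/4418) = -1*(-485979/4418) = 485979/4418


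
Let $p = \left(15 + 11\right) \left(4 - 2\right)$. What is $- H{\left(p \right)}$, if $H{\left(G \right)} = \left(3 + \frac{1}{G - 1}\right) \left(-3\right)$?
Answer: $\frac{154}{17} \approx 9.0588$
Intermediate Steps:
$p = 52$ ($p = 26 \cdot 2 = 52$)
$H{\left(G \right)} = -9 - \frac{3}{-1 + G}$ ($H{\left(G \right)} = \left(3 + \frac{1}{-1 + G}\right) \left(-3\right) = -9 - \frac{3}{-1 + G}$)
$- H{\left(p \right)} = - \frac{3 \left(2 - 156\right)}{-1 + 52} = - \frac{3 \left(2 - 156\right)}{51} = - \frac{3 \left(-154\right)}{51} = \left(-1\right) \left(- \frac{154}{17}\right) = \frac{154}{17}$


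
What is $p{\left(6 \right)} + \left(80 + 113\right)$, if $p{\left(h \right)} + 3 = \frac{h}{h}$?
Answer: $191$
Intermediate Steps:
$p{\left(h \right)} = -2$ ($p{\left(h \right)} = -3 + \frac{h}{h} = -3 + 1 = -2$)
$p{\left(6 \right)} + \left(80 + 113\right) = -2 + \left(80 + 113\right) = -2 + 193 = 191$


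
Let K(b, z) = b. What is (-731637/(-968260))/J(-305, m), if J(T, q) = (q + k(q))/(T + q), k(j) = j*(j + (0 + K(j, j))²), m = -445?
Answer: 10974555/1702657033634 ≈ 6.4455e-6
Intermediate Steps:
k(j) = j*(j + j²) (k(j) = j*(j + (0 + j)²) = j*(j + j²))
J(T, q) = (q + q²*(1 + q))/(T + q)
(-731637/(-968260))/J(-305, m) = (-731637/(-968260))/((-445*(1 - 445*(1 - 445))/(-305 - 445))) = (-731637*(-1/968260))/((-445*(1 - 445*(-444))/(-750))) = 731637/(968260*((-445*(-1/750)*(1 + 197580)))) = 731637/(968260*((-445*(-1/750)*197581))) = 731637/(968260*(17584709/150)) = (731637/968260)*(150/17584709) = 10974555/1702657033634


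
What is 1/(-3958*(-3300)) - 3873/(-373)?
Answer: 50586802573/4871902200 ≈ 10.383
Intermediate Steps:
1/(-3958*(-3300)) - 3873/(-373) = -1/3958*(-1/3300) - 3873*(-1/373) = 1/13061400 + 3873/373 = 50586802573/4871902200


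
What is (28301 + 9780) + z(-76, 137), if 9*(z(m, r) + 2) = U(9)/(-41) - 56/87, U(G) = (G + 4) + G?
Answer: 1222445927/32103 ≈ 38079.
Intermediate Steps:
U(G) = 4 + 2*G (U(G) = (4 + G) + G = 4 + 2*G)
z(m, r) = -68416/32103 (z(m, r) = -2 + ((4 + 2*9)/(-41) - 56/87)/9 = -2 + ((4 + 18)*(-1/41) - 56*1/87)/9 = -2 + (22*(-1/41) - 56/87)/9 = -2 + (-22/41 - 56/87)/9 = -2 + (⅑)*(-4210/3567) = -2 - 4210/32103 = -68416/32103)
(28301 + 9780) + z(-76, 137) = (28301 + 9780) - 68416/32103 = 38081 - 68416/32103 = 1222445927/32103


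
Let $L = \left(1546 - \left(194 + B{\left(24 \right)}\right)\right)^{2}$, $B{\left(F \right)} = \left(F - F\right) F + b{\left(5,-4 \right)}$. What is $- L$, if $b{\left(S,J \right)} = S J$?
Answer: $-1882384$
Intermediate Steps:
$b{\left(S,J \right)} = J S$
$B{\left(F \right)} = -20$ ($B{\left(F \right)} = \left(F - F\right) F - 20 = 0 F - 20 = 0 - 20 = -20$)
$L = 1882384$ ($L = \left(1546 - 174\right)^{2} = 1372^{2} = 1882384$)
$- L = \left(-1\right) 1882384 = -1882384$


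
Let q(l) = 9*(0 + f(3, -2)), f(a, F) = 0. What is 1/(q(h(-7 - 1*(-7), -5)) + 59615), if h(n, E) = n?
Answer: 1/59615 ≈ 1.6774e-5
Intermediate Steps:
q(l) = 0 (q(l) = 9*(0 + 0) = 9*0 = 0)
1/(q(h(-7 - 1*(-7), -5)) + 59615) = 1/(0 + 59615) = 1/59615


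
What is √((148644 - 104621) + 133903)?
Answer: √177926 ≈ 421.81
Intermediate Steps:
√((148644 - 104621) + 133903) = √(44023 + 133903) = √177926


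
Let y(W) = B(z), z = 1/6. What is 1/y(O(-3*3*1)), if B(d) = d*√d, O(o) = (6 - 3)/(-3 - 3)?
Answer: 6*√6 ≈ 14.697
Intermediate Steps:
z = ⅙ (z = 1*(⅙) = ⅙ ≈ 0.16667)
O(o) = -½ (O(o) = 3/(-6) = 3*(-⅙) = -½)
B(d) = d^(3/2)
y(W) = √6/36 (y(W) = (⅙)^(3/2) = √6/36)
1/y(O(-3*3*1)) = 1/(√6/36) = 6*√6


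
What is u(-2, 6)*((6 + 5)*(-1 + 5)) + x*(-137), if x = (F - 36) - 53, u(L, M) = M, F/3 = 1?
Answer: 12046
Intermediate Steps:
F = 3 (F = 3*1 = 3)
x = -86 (x = (3 - 36) - 53 = -33 - 53 = -86)
u(-2, 6)*((6 + 5)*(-1 + 5)) + x*(-137) = 6*((6 + 5)*(-1 + 5)) - 86*(-137) = 6*(11*4) + 11782 = 6*44 + 11782 = 264 + 11782 = 12046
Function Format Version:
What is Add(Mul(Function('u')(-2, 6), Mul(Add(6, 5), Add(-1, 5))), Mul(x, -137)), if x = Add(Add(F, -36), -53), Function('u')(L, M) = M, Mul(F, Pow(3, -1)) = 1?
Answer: 12046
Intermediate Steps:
F = 3 (F = Mul(3, 1) = 3)
x = -86 (x = Add(Add(3, -36), -53) = Add(-33, -53) = -86)
Add(Mul(Function('u')(-2, 6), Mul(Add(6, 5), Add(-1, 5))), Mul(x, -137)) = Add(Mul(6, Mul(Add(6, 5), Add(-1, 5))), Mul(-86, -137)) = Add(Mul(6, Mul(11, 4)), 11782) = Add(Mul(6, 44), 11782) = Add(264, 11782) = 12046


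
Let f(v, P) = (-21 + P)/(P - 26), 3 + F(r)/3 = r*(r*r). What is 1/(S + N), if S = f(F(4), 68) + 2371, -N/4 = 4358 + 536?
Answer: -42/722563 ≈ -5.8126e-5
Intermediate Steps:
F(r) = -9 + 3*r**3 (F(r) = -9 + 3*(r*(r*r)) = -9 + 3*(r*r**2) = -9 + 3*r**3)
N = -19576 (N = -4*(4358 + 536) = -4*4894 = -19576)
f(v, P) = (-21 + P)/(-26 + P)
S = 99629/42 (S = (-21 + 68)/(-26 + 68) + 2371 = 47/42 + 2371 = 99629/42 ≈ 2372.1)
1/(S + N) = 1/(99629/42 - 19576) = 1/(-722563/42) = -42/722563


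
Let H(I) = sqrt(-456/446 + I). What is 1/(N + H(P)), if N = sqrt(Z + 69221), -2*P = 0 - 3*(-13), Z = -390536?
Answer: -446*I/(9*sqrt(50398) + 446*sqrt(321315)) ≈ -0.0017502*I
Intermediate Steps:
P = -39/2 (P = -(0 - 3*(-13))/2 = -(0 + 39)/2 = -1/2*39 = -39/2 ≈ -19.500)
N = I*sqrt(321315) (N = sqrt(-390536 + 69221) = sqrt(-321315) = I*sqrt(321315) ≈ 566.85*I)
H(I) = sqrt(-228/223 + I) (H(I) = sqrt(-456*1/446 + I) = sqrt(-228/223 + I))
1/(N + H(P)) = 1/(I*sqrt(321315) + sqrt(-50844 + 49729*(-39/2))/223) = 1/(I*sqrt(321315) + sqrt(-50844 - 1939431/2)/223) = 1/(I*sqrt(321315) + sqrt(-2041119/2)/223) = 1/(I*sqrt(321315) + (9*I*sqrt(50398)/2)/223) = 1/(I*sqrt(321315) + 9*I*sqrt(50398)/446)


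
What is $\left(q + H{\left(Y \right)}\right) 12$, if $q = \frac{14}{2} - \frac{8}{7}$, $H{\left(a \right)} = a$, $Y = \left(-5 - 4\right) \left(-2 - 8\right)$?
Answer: $\frac{8052}{7} \approx 1150.3$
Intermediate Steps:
$Y = 90$ ($Y = - 9 \left(-2 - 8\right) = \left(-9\right) \left(-10\right) = 90$)
$q = \frac{41}{7}$ ($q = 14 \cdot \frac{1}{2} - \frac{8}{7} = 7 - \frac{8}{7} = \frac{41}{7} \approx 5.8571$)
$\left(q + H{\left(Y \right)}\right) 12 = \left(\frac{41}{7} + 90\right) 12 = \frac{671}{7} \cdot 12 = \frac{8052}{7}$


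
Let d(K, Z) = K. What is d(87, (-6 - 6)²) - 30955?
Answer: -30868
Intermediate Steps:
d(87, (-6 - 6)²) - 30955 = 87 - 30955 = -30868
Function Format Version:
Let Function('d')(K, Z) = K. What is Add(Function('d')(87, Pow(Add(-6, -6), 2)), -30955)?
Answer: -30868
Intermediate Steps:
Add(Function('d')(87, Pow(Add(-6, -6), 2)), -30955) = Add(87, -30955) = -30868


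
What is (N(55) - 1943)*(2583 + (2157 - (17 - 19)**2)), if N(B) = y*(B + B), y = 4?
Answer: -7118208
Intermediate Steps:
N(B) = 8*B (N(B) = 4*(B + B) = 4*(2*B) = 8*B)
(N(55) - 1943)*(2583 + (2157 - (17 - 19)**2)) = (8*55 - 1943)*(2583 + (2157 - (17 - 19)**2)) = (440 - 1943)*(2583 + (2157 - 1*(-2)**2)) = -1503*(2583 + (2157 - 1*4)) = -1503*(2583 + (2157 - 4)) = -1503*(2583 + 2153) = -1503*4736 = -7118208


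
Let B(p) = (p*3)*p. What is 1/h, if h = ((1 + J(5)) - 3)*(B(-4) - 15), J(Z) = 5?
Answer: 1/99 ≈ 0.010101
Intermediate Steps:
B(p) = 3*p² (B(p) = (3*p)*p = 3*p²)
h = 99 (h = ((1 + 5) - 3)*(3*(-4)² - 15) = (6 - 3)*(3*16 - 15) = 3*(48 - 15) = 3*33 = 99)
1/h = 1/99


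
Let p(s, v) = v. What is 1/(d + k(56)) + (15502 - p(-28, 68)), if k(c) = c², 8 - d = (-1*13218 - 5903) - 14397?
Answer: 565841309/36662 ≈ 15434.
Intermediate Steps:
d = 33526 (d = 8 - ((-1*13218 - 5903) - 14397) = 8 - ((-13218 - 5903) - 14397) = 8 - (-19121 - 14397) = 8 - 1*(-33518) = 8 + 33518 = 33526)
1/(d + k(56)) + (15502 - p(-28, 68)) = 1/(33526 + 56²) + (15502 - 1*68) = 1/(33526 + 3136) + (15502 - 68) = 1/36662 + 15434 = 565841309/36662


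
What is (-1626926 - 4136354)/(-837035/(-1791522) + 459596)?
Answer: -10325042912160/823377182147 ≈ -12.540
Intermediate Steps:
(-1626926 - 4136354)/(-837035/(-1791522) + 459596) = -5763280/(-837035*(-1/1791522) + 459596) = -5763280/(837035/1791522 + 459596) = -5763280/823377182147/1791522 = -5763280*1791522/823377182147 = -10325042912160/823377182147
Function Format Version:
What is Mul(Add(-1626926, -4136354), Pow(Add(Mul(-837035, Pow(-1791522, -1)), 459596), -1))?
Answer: Rational(-10325042912160, 823377182147) ≈ -12.540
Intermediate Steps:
Mul(Add(-1626926, -4136354), Pow(Add(Mul(-837035, Pow(-1791522, -1)), 459596), -1)) = Mul(-5763280, Pow(Add(Mul(-837035, Rational(-1, 1791522)), 459596), -1)) = Mul(-5763280, Pow(Add(Rational(837035, 1791522), 459596), -1)) = Mul(-5763280, Pow(Rational(823377182147, 1791522), -1)) = Mul(-5763280, Rational(1791522, 823377182147)) = Rational(-10325042912160, 823377182147)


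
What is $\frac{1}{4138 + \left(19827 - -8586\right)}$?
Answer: $\frac{1}{32551} \approx 3.0721 \cdot 10^{-5}$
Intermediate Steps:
$\frac{1}{4138 + \left(19827 - -8586\right)} = \frac{1}{4138 + \left(19827 + 8586\right)} = \frac{1}{4138 + 28413} = \frac{1}{32551}$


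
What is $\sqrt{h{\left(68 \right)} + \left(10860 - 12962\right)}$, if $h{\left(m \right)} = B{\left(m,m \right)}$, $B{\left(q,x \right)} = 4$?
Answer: $i \sqrt{2098} \approx 45.804 i$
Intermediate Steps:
$h{\left(m \right)} = 4$
$\sqrt{h{\left(68 \right)} + \left(10860 - 12962\right)} = \sqrt{4 + \left(10860 - 12962\right)} = \sqrt{4 - 2102} = \sqrt{-2098} = i \sqrt{2098}$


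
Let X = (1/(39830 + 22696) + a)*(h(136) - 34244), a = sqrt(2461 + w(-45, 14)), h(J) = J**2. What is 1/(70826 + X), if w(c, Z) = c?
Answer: -17305831888683/145176990018240137180 - 3847926040353*sqrt(151)/36294247504560034295 ≈ -1.4220e-6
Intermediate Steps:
a = 4*sqrt(151) (a = sqrt(2461 - 45) = sqrt(2416) = 4*sqrt(151) ≈ 49.153)
X = -7874/31263 - 62992*sqrt(151) (X = (1/(39830 + 22696) + 4*sqrt(151))*(136**2 - 34244) = (1/62526 + 4*sqrt(151))*(18496 - 34244) = (1/62526 + 4*sqrt(151))*(-15748) = -7874/31263 - 62992*sqrt(151) ≈ -7.7406e+5)
1/(70826 + X) = 1/(70826 + (-7874/31263 - 62992*sqrt(151))) = 1/(2214225364/31263 - 62992*sqrt(151))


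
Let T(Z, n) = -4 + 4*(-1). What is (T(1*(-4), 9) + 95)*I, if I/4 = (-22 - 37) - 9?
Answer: -23664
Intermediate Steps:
T(Z, n) = -8 (T(Z, n) = -4 - 4 = -8)
I = -272 (I = 4*((-22 - 37) - 9) = 4*(-59 - 9) = 4*(-68) = -272)
(T(1*(-4), 9) + 95)*I = (-8 + 95)*(-272) = 87*(-272) = -23664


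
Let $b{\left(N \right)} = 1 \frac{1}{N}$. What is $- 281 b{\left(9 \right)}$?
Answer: $- \frac{281}{9} \approx -31.222$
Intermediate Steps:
$b{\left(N \right)} = \frac{1}{N}$
$- 281 b{\left(9 \right)} = - \frac{281}{9}$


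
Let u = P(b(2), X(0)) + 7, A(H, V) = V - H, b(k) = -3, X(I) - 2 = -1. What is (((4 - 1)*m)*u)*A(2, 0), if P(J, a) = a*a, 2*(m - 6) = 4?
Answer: -384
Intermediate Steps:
m = 8 (m = 6 + (1/2)*4 = 6 + 2 = 8)
X(I) = 1 (X(I) = 2 - 1 = 1)
P(J, a) = a**2
u = 8 (u = 1**2 + 7 = 1 + 7 = 8)
(((4 - 1)*m)*u)*A(2, 0) = (((4 - 1)*8)*8)*(0 - 1*2) = ((3*8)*8)*(0 - 2) = (24*8)*(-2) = 192*(-2) = -384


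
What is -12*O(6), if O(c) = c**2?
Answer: -432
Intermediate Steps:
-12*O(6) = -12*6**2 = -12*36 = -1*432 = -432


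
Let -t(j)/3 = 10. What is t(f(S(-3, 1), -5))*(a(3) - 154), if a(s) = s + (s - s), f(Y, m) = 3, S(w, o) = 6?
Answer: 4530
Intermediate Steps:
t(j) = -30 (t(j) = -3*10 = -30)
a(s) = s (a(s) = s + 0 = s)
t(f(S(-3, 1), -5))*(a(3) - 154) = -30*(3 - 154) = -30*(-151) = 4530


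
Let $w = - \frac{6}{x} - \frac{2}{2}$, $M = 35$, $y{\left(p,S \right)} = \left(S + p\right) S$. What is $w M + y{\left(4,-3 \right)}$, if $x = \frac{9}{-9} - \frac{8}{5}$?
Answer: $\frac{556}{13} \approx 42.769$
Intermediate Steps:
$y{\left(p,S \right)} = S \left(S + p\right)$
$x = - \frac{13}{5}$ ($x = 9 \left(- \frac{1}{9}\right) - \frac{8}{5} = -1 - \frac{8}{5} = - \frac{13}{5} \approx -2.6$)
$w = \frac{17}{13}$ ($w = - \frac{6}{- \frac{13}{5}} - \frac{2}{2} = \left(-6\right) \left(- \frac{5}{13}\right) - 1 = \frac{30}{13} - 1 = \frac{17}{13} \approx 1.3077$)
$w M + y{\left(4,-3 \right)} = \frac{17}{13} \cdot 35 - 3 \left(-3 + 4\right) = \frac{595}{13} - 3 = \frac{556}{13}$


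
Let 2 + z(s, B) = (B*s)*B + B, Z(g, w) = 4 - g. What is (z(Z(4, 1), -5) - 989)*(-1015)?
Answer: 1010940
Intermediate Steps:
z(s, B) = -2 + B + s*B**2 (z(s, B) = -2 + ((B*s)*B + B) = -2 + (s*B**2 + B) = -2 + (B + s*B**2) = -2 + B + s*B**2)
(z(Z(4, 1), -5) - 989)*(-1015) = ((-2 - 5 + (4 - 1*4)*(-5)**2) - 989)*(-1015) = ((-2 - 5 + (4 - 4)*25) - 989)*(-1015) = ((-2 - 5 + 0*25) - 989)*(-1015) = ((-2 - 5 + 0) - 989)*(-1015) = (-7 - 989)*(-1015) = -996*(-1015) = 1010940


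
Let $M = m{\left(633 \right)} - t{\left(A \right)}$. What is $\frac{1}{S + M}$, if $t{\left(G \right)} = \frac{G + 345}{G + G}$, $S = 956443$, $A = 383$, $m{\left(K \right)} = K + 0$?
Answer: $\frac{383}{366559744} \approx 1.0448 \cdot 10^{-6}$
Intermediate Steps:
$m{\left(K \right)} = K$
$t{\left(G \right)} = \frac{345 + G}{2 G}$
$M = \frac{242075}{383}$ ($M = 633 - \frac{345 + 383}{2 \cdot 383} = 633 - \frac{1}{2} \cdot \frac{1}{383} \cdot 728 = 633 - \frac{364}{383} = \frac{242075}{383} \approx 632.05$)
$\frac{1}{S + M} = \frac{1}{956443 + \frac{242075}{383}} = \frac{1}{\frac{366559744}{383}} = \frac{383}{366559744}$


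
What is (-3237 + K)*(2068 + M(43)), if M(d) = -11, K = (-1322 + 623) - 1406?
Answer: -10988494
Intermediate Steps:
K = -2105 (K = -699 - 1406 = -2105)
(-3237 + K)*(2068 + M(43)) = (-3237 - 2105)*(2068 - 11) = -5342*2057 = -10988494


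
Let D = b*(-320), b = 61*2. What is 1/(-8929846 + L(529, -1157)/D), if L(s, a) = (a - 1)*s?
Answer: -19520/174310287629 ≈ -1.1198e-7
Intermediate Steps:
L(s, a) = s*(-1 + a) (L(s, a) = (-1 + a)*s = s*(-1 + a))
b = 122
D = -39040 (D = 122*(-320) = -39040)
1/(-8929846 + L(529, -1157)/D) = 1/(-8929846 + (529*(-1 - 1157))/(-39040)) = 1/(-8929846 + (529*(-1158))*(-1/39040)) = 1/(-8929846 - 612582*(-1/39040)) = 1/(-8929846 + 306291/19520) = 1/(-174310287629/19520) = -19520/174310287629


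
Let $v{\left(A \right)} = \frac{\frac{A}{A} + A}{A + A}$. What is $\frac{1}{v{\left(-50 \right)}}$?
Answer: $\frac{100}{49} \approx 2.0408$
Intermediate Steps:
$v{\left(A \right)} = \frac{1 + A}{2 A}$
$\frac{1}{v{\left(-50 \right)}} = \frac{1}{\frac{1}{2} \frac{1}{-50} \left(1 - 50\right)} = \frac{1}{\frac{1}{2} \left(- \frac{1}{50}\right) \left(-49\right)} = \frac{1}{\frac{49}{100}} = \frac{100}{49}$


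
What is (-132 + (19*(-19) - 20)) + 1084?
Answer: 571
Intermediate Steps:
(-132 + (19*(-19) - 20)) + 1084 = (-132 + (-361 - 20)) + 1084 = (-132 - 381) + 1084 = -513 + 1084 = 571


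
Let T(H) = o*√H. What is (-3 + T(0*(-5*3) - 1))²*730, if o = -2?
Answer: 3650 + 8760*I ≈ 3650.0 + 8760.0*I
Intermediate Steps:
T(H) = -2*√H
(-3 + T(0*(-5*3) - 1))²*730 = (-3 - 2*√(0*(-5*3) - 1))²*730 = (-3 - 2*√(0*(-15) - 1))²*730 = (-3 - 2*√(0 - 1))²*730 = (-3 - 2*I)²*730 = 730*(-3 - 2*I)²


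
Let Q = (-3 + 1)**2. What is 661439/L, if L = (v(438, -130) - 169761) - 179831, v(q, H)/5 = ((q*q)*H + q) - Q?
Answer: -661439/125046022 ≈ -0.0052896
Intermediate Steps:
Q = 4 (Q = (-2)**2 = 4)
v(q, H) = -20 + 5*q + 5*H*q**2 (v(q, H) = 5*(((q*q)*H + q) - 1*4) = 5*((q**2*H + q) - 4) = 5*((H*q**2 + q) - 4) = 5*((q + H*q**2) - 4) = 5*(-4 + q + H*q**2) = -20 + 5*q + 5*H*q**2)
L = -125046022 (L = ((-20 + 5*438 + 5*(-130)*438**2) - 169761) - 179831 = ((-20 + 2190 + 5*(-130)*191844) - 169761) - 179831 = ((-20 + 2190 - 124698600) - 169761) - 179831 = (-124696430 - 169761) - 179831 = -124866191 - 179831 = -125046022)
661439/L = 661439/(-125046022) = 661439*(-1/125046022) = -661439/125046022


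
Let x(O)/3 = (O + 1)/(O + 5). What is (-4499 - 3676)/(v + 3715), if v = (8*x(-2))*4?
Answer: -8175/3683 ≈ -2.2197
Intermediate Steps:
x(O) = 3*(1 + O)/(5 + O) (x(O) = 3*((O + 1)/(O + 5)) = 3*((1 + O)/(5 + O)) = 3*(1 + O)/(5 + O))
v = -32 (v = (8*(3*(1 - 2)/(5 - 2)))*4 = (8*(3*(-1)/3))*4 = (8*(3*(⅓)*(-1)))*4 = (8*(-1))*4 = -8*4 = -32)
(-4499 - 3676)/(v + 3715) = (-4499 - 3676)/(-32 + 3715) = -8175/3683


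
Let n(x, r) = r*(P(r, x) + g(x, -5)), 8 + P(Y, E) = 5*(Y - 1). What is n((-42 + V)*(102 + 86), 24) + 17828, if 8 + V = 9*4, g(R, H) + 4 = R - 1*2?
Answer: -42916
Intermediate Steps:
P(Y, E) = -13 + 5*Y (P(Y, E) = -8 + 5*(Y - 1) = -8 + 5*(-1 + Y) = -8 + (-5 + 5*Y) = -13 + 5*Y)
g(R, H) = -6 + R (g(R, H) = -4 + (R - 1*2) = -4 + (R - 2) = -4 + (-2 + R) = -6 + R)
V = 28 (V = -8 + 9*4 = -8 + 36 = 28)
n(x, r) = r*(-19 + x + 5*r) (n(x, r) = r*((-13 + 5*r) + (-6 + x)) = r*(-19 + x + 5*r))
n((-42 + V)*(102 + 86), 24) + 17828 = 24*(-19 + (-42 + 28)*(102 + 86) + 5*24) + 17828 = 24*(-19 - 14*188 + 120) + 17828 = 24*(-19 - 2632 + 120) + 17828 = 24*(-2531) + 17828 = -60744 + 17828 = -42916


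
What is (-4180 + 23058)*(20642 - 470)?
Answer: 380807016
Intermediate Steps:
(-4180 + 23058)*(20642 - 470) = 18878*20172 = 380807016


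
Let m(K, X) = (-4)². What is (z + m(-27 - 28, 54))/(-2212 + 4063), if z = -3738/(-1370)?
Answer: 12829/1267935 ≈ 0.010118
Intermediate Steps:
z = 1869/685 (z = -3738*(-1/1370) = 1869/685 ≈ 2.7285)
m(K, X) = 16
(z + m(-27 - 28, 54))/(-2212 + 4063) = (1869/685 + 16)/(-2212 + 4063) = (12829/685)/1851 = (12829/685)*(1/1851) = 12829/1267935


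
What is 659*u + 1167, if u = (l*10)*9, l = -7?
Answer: -414003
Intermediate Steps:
u = -630 (u = -7*10*9 = -70*9 = -630)
659*u + 1167 = 659*(-630) + 1167 = -415170 + 1167 = -414003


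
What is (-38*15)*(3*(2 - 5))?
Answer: 5130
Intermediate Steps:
(-38*15)*(3*(2 - 5)) = -1710*(-3) = -570*(-9) = 5130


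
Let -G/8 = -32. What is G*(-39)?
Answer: -9984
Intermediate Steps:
G = 256 (G = -8*(-32) = 256)
G*(-39) = 256*(-39) = -9984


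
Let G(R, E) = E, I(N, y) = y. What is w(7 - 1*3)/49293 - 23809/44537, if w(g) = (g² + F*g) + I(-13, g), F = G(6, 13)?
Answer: -130045597/243929149 ≈ -0.53313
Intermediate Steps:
F = 13
w(g) = g² + 14*g (w(g) = (g² + 13*g) + g = g² + 14*g)
w(7 - 1*3)/49293 - 23809/44537 = ((7 - 1*3)*(14 + (7 - 1*3)))/49293 - 23809/44537 = ((7 - 3)*(14 + (7 - 3)))*(1/49293) - 23809*1/44537 = (4*(14 + 4))*(1/49293) - 23809/44537 = (4*18)*(1/49293) - 23809/44537 = 72*(1/49293) - 23809/44537 = 8/5477 - 23809/44537 = -130045597/243929149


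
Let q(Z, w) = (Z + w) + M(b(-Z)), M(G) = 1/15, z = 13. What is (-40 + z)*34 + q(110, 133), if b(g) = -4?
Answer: -10124/15 ≈ -674.93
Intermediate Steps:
M(G) = 1/15
q(Z, w) = 1/15 + Z + w (q(Z, w) = (Z + w) + 1/15 = 1/15 + Z + w)
(-40 + z)*34 + q(110, 133) = (-40 + 13)*34 + (1/15 + 110 + 133) = -27*34 + 3646/15 = -918 + 3646/15 = -10124/15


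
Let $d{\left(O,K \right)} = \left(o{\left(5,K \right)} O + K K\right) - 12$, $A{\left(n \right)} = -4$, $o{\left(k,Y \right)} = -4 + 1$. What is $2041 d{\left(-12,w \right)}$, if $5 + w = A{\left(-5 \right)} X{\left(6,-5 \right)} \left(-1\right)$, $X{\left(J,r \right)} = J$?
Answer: $785785$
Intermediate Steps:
$o{\left(k,Y \right)} = -3$
$w = 19$ ($w = -5 + \left(-4\right) 6 \left(-1\right) = -5 - -24 = -5 + 24 = 19$)
$d{\left(O,K \right)} = -12 + K^{2} - 3 O$ ($d{\left(O,K \right)} = \left(- 3 O + K K\right) - 12 = \left(- 3 O + K^{2}\right) - 12 = \left(K^{2} - 3 O\right) - 12 = -12 + K^{2} - 3 O$)
$2041 d{\left(-12,w \right)} = 2041 \left(-12 + 19^{2} - -36\right) = 2041 \left(-12 + 361 + 36\right) = 2041 \cdot 385 = 785785$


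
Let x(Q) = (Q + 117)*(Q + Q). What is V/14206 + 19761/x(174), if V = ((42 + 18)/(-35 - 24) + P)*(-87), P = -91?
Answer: 10732327793/14146363212 ≈ 0.75866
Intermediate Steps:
x(Q) = 2*Q*(117 + Q) (x(Q) = (117 + Q)*(2*Q) = 2*Q*(117 + Q))
V = 472323/59 (V = ((42 + 18)/(-35 - 24) - 91)*(-87) = (60/(-59) - 91)*(-87) = (60*(-1/59) - 91)*(-87) = (-60/59 - 91)*(-87) = -5429/59*(-87) = 472323/59 ≈ 8005.5)
V/14206 + 19761/x(174) = (472323/59)/14206 + 19761/((2*174*(117 + 174))) = (472323/59)*(1/14206) + 19761/((2*174*291)) = 472323/838154 + 19761/101268 = 472323/838154 + 19761*(1/101268) = 472323/838154 + 6587/33756 = 10732327793/14146363212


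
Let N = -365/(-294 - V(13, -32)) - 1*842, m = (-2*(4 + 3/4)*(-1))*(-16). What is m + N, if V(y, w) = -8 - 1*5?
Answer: -278949/281 ≈ -992.70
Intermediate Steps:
V(y, w) = -13 (V(y, w) = -8 - 5 = -13)
m = -152 (m = (-2*(4 + 3*(¼))*(-1))*(-16) = (-2*(4 + ¾)*(-1))*(-16) = (-2*19/4*(-1))*(-16) = -19/2*(-1)*(-16) = (19/2)*(-16) = -152)
N = -236237/281 (N = -365/(-294 - 1*(-13)) - 1*842 = -365/(-294 + 13) - 842 = -365/(-281) - 842 = -365*(-1/281) - 842 = 365/281 - 842 = -236237/281 ≈ -840.70)
m + N = -152 - 236237/281 = -278949/281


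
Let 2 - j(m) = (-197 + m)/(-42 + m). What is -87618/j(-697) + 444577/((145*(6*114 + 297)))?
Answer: -4605030864011/41535540 ≈ -1.1087e+5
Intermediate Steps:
j(m) = 2 - (-197 + m)/(-42 + m)
-87618/j(-697) + 444577/((145*(6*114 + 297))) = -87618*(-42 - 697)/(113 - 697) + 444577/((145*(6*114 + 297))) = -87618/(-584/(-739)) + 444577/((145*(684 + 297))) = -87618/((-1/739*(-584))) + 444577/((145*981)) = -87618/584/739 + 444577/142245 = -87618*739/584 + 444577*(1/142245) = -32374851/292 + 444577/142245 = -4605030864011/41535540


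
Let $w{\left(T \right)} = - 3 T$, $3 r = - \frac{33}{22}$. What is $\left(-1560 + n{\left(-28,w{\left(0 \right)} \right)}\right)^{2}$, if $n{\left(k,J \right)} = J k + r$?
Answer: $\frac{9740641}{4} \approx 2.4352 \cdot 10^{6}$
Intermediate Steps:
$r = - \frac{1}{2}$ ($r = \frac{\left(-33\right) \frac{1}{22}}{3} = \frac{1}{3} \left(- \frac{3}{2}\right) = - \frac{1}{2} \approx -0.5$)
$n{\left(k,J \right)} = - \frac{1}{2} + J k$ ($n{\left(k,J \right)} = J k - \frac{1}{2} = - \frac{1}{2} + J k$)
$\left(-1560 + n{\left(-28,w{\left(0 \right)} \right)}\right)^{2} = \left(-1560 - \left(\frac{1}{2} - \left(-3\right) 0 \left(-28\right)\right)\right)^{2} = \left(-1560 + \left(- \frac{1}{2} + 0 \left(-28\right)\right)\right)^{2} = \left(-1560 + \left(- \frac{1}{2} + 0\right)\right)^{2} = \left(-1560 - \frac{1}{2}\right)^{2} = \left(- \frac{3121}{2}\right)^{2} = \frac{9740641}{4}$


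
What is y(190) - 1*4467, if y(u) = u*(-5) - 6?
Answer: -5423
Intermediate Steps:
y(u) = -6 - 5*u (y(u) = -5*u - 6 = -6 - 5*u)
y(190) - 1*4467 = (-6 - 5*190) - 1*4467 = (-6 - 950) - 4467 = -956 - 4467 = -5423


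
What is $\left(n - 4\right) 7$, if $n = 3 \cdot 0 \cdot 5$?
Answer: $-28$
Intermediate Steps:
$n = 0$ ($n = 0 \cdot 5 = 0$)
$\left(n - 4\right) 7 = \left(0 - 4\right) 7 = \left(-4\right) 7 = -28$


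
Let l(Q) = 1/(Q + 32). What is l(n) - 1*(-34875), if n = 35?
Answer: 2336626/67 ≈ 34875.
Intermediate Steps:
l(Q) = 1/(32 + Q)
l(n) - 1*(-34875) = 1/(32 + 35) - 1*(-34875) = 1/67 + 34875 = 2336626/67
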